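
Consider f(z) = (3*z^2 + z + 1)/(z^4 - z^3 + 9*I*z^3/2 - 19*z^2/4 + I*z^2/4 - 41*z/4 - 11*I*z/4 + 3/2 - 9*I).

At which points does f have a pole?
The singularities of f are the zeros of the denominator. Factoring,
  z^4 - z^3 + 9*I*z^3/2 - 19*z^2/4 + I*z^2/4 - 41*z/4 - 11*I*z/4 + 3/2 - 9*I = (z + 1 - I)*(z - 1/2 + 3*I)*(z - 3/2 + 3*I/2)*(z + I)
so the candidates are z = -1 + I, z = 1/2 - 3*I, z = 3/2 - 3*I/2, z = -I.

Check the numerator P(z) = 3*z^2 + z + 1 at each one:
  P(-1 + I) = -5*I ≠ 0, so z = -1 + I is a (simple) pole.
  P(1/2 - 3*I) = -99/4 - 12*I ≠ 0, so z = 1/2 - 3*I is a (simple) pole.
  P(3/2 - 3*I/2) = 5/2 - 15*I ≠ 0, so z = 3/2 - 3*I/2 is a (simple) pole.
  P(-I) = -2 - I ≠ 0, so z = -I is a (simple) pole.

Poles of f: {-1 + I, -I, 1/2 - 3*I, 3/2 - 3*I/2}

Final answer: {-1 + I, -I, 1/2 - 3*I, 3/2 - 3*I/2}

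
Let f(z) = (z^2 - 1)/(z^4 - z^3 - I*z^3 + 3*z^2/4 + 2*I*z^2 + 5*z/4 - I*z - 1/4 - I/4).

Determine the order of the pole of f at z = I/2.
Factor the denominator:
  z^4 - z^3 - I*z^3 + 3*z^2/4 + 2*I*z^2 + 5*z/4 - I*z - 1/4 - I/4 = (z - I/2)^2*(z - I)*(z - 1 + I)

The numerator P(z) = z^2 - 1 has P(I/2) = -5/4 ≠ 0, so no factor of (z - I/2) cancels.
Near z = I/2 we can therefore write f(z) = g(z)/(z - I/2)^2 with g analytic at I/2 and g(I/2) ≠ 0 (g is the numerator divided by the remaining denominator factors).

Hence z = I/2 is a pole of order 2.

Final answer: 2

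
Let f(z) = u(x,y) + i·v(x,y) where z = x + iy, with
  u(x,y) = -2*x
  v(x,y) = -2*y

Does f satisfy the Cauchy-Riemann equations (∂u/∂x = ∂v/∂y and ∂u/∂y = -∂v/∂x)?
∂u/∂x = -2
∂v/∂y = -2
∂u/∂y = 0
∂v/∂x = 0
∂u/∂x = ∂v/∂y and ∂u/∂y = -∂v/∂x hold identically; f is analytic.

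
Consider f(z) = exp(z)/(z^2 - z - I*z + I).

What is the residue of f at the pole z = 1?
Write f(z) = P(z)/Q(z) with P(z) = exp(z) and Q(z) = z^2 - z - I*z + I.
The denominator factors as Q(z) = (z - I)*(z - 1), so z = 1 is a simple zero of Q and P is analytic there; z = 1 is therefore a simple pole and
  Res(f, z₀) = P(z₀)/Q'(z₀).

Q'(z) = 2*z - 1 - I, so Q'(1) = 1 - I.
P(1) = exp(1).

Res(f, 1) = (exp(1))/(1 - I) = exp(1)*(1/2 + I/2)

Final answer: exp(1)*(1/2 + I/2)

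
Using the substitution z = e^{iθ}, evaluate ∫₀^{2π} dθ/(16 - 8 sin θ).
Call the integral J. The integrand is 2π-periodic and we integrate over a full period, so shifting θ does not change the value (θ → θ + π/2 turns sin θ into cos θ; θ → θ + π flips the sign of the trig term). Hence
  J = ∫₀^{2π} dθ/(16 + 8 cos θ).
Put z = e^{iθ}: then cos θ = (z + 1/z)/2, dθ = dz/(iz), and z runs once counterclockwise around |z| = 1:
  J = ∮_{|z|=1} 1/(16 + 8*(z + 1/z)/2) · dz/(iz) = (2/i) ∮_{|z|=1} dz/(8*z^2 + 32*z + 8).
The roots of 8*z^2 + 32*z + 8 are z = (-16 ± sqrt(16^2 - 8^2))/8, with sqrt(192) = 8*sqrt(3); their product is 1, so only z₊ = -2 + sqrt(3) lies inside the unit circle (z₋ = -2 - sqrt(3) lies outside).
z₊ is a simple zero of q(z) = 8*z^2 + 32*z + 8, so Res(1/q, z₊) = 1/q'(z₊) with q'(z) = 16*z + 32; and q'(z₊) = 8*(z₊ - z₋) = 16*sqrt(3).
Therefore J = (2/i) · 2πi · 1/(16*sqrt(3)) = 2*pi/(8*sqrt(3)) = sqrt(3)*pi/12

Final answer: sqrt(3)*pi/12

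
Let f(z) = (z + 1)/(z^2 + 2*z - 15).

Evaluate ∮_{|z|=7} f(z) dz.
By the residue theorem, ∮_C f(z) dz = 2πi · (sum of the residues of f at the poles inside |z| = 7).

The denominator factors as (z + 5)*(z - 3), so the singularities of f are simple poles at z = -5, z = 3.
  |-5|² = 25 < 49 = 7², so this pole is inside the contour.
  |3|² = 9 < 49 = 7², so this pole is inside the contour.

With P(z) = z + 1 and Q(z) = z^2 + 2*z - 15, each pole is simple, so Res(f, z₀) = P(z₀)/Q'(z₀) with Q'(z) = 2*z + 2.
  Res(f, -5) = P(-5)/Q'(-5) = (-4)/(-8) = 1/2
  Res(f, 3) = P(3)/Q'(3) = (4)/(8) = 1/2

Sum of residues inside C: 1
∮_C f(z) dz = 2πi · (1) = 2*I*pi

Final answer: 2*I*pi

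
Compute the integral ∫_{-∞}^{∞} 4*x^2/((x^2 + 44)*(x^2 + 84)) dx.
Let f(z) = 4*z^2/((z^2 + 44)*(z^2 + 84)). The denominator has no real zeros and deg Q - deg P = 2 ≥ 2, so the integral of f over the upper semicircle |z| = R tends to 0 as R → ∞. Closing the contour in the upper half-plane,
  ∫_{-∞}^{∞} f(x) dx = 2πi · Σ Res(f, z_k)  over the poles with Im z_k > 0.

Zeros of the denominator: z^2 + 84 = 0 gives z = ±2*sqrt(21)*I; z^2 + 44 = 0 gives z = ±2*sqrt(11)*I.
Upper half-plane: z = 2*sqrt(11)*I, z = 2*sqrt(21)*I (simple).

Each pole is a simple zero of Q(z) = z^4 + 128*z^2 + 3696, so Res(f, z₀) = P(z₀)/Q'(z₀) with P(z) = 4*z^2, Q'(z) = 4*z^3 + 256*z:
  Res(f, 2*sqrt(11)*I) = (-176)/(160*sqrt(11)*I) = sqrt(11)*I/10
  Res(f, 2*sqrt(21)*I) = (-336)/(-160*sqrt(21)*I) = -sqrt(21)*I/10

Sum of residues: I*(-sqrt(21) + sqrt(11))/10
∫_{-∞}^{∞} f(x) dx = 2πi · (I*(-sqrt(21) + sqrt(11))/10) = pi*(-sqrt(11) + sqrt(21))/5

Final answer: pi*(-sqrt(11) + sqrt(21))/5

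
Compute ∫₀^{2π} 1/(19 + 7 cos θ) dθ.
Let J = ∫₀^{2π} dθ/(19 + 7 cos θ).
Put z = e^{iθ}: then cos θ = (z + 1/z)/2, dθ = dz/(iz), and z runs once counterclockwise around |z| = 1:
  J = ∮_{|z|=1} 1/(19 + 7*(z + 1/z)/2) · dz/(iz) = (2/i) ∮_{|z|=1} dz/(7*z^2 + 38*z + 7).
The roots of 7*z^2 + 38*z + 7 are z = (-19 ± sqrt(19^2 - 7^2))/7, with sqrt(312) = 2*sqrt(78); their product is 1, so only z₊ = -19/7 + 2*sqrt(78)/7 lies inside the unit circle (z₋ = -19/7 - 2*sqrt(78)/7 lies outside).
z₊ is a simple zero of q(z) = 7*z^2 + 38*z + 7, so Res(1/q, z₊) = 1/q'(z₊) with q'(z) = 14*z + 38; and q'(z₊) = 7*(z₊ - z₋) = 4*sqrt(78).
Therefore J = (2/i) · 2πi · 1/(4*sqrt(78)) = 2*pi/(2*sqrt(78)) = sqrt(78)*pi/78

Final answer: sqrt(78)*pi/78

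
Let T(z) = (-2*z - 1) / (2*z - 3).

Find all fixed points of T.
T(z) = z means -2*z - 1 = z*(2*z - 3), i.e.
  2*z^2 - z + 1 = 0.
Discriminant: (-1)^2 - 4*(2)*(1) = -7, so the roots are complex conjugates.
  z = (1 ± I*sqrt(7))/(2*(2))
Fixed points: {1/4 - sqrt(7)*I/4, 1/4 + sqrt(7)*I/4}

Final answer: {1/4 - sqrt(7)*I/4, 1/4 + sqrt(7)*I/4}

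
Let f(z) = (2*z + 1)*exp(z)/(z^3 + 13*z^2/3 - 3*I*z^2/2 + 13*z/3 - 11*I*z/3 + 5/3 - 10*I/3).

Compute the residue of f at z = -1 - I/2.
Write f(z) = P(z)/Q(z) with P(z) = (2*z + 1)*exp(z) and Q(z) = z^3 + 13*z^2/3 - 3*I*z^2/2 + 13*z/3 - 11*I*z/3 + 5/3 - 10*I/3.
The denominator factors as Q(z) = (z + 1 + I/2)*(z + 3 - I)*(z + 1/3 - I), so z = -1 - I/2 is a simple zero of Q and P is analytic there; z = -1 - I/2 is therefore a simple pole and
  Res(f, z₀) = P(z₀)/Q'(z₀).

Q'(z) = 3*z^2 + 26*z/3 - 3*I*z + 13/3 - 11*I/3, so Q'(-1 - I/2) = -43/12 - 2*I.
P(-1 - I/2) = (-1 - I)*exp(-1 - I/2).

Res(f, -1 - I/2) = ((-1 - I)*exp(-1 - I/2))/(-43/12 - 2*I) = (804/2425 + 228*I/2425)*exp(-1 - I/2)

Final answer: (804/2425 + 228*I/2425)*exp(-1 - I/2)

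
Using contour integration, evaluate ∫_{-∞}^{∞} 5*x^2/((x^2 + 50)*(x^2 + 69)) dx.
Let f(z) = 5*z^2/((z^2 + 50)*(z^2 + 69)). The denominator has no real zeros and deg Q - deg P = 2 ≥ 2, so the integral of f over the upper semicircle |z| = R tends to 0 as R → ∞. Closing the contour in the upper half-plane,
  ∫_{-∞}^{∞} f(x) dx = 2πi · Σ Res(f, z_k)  over the poles with Im z_k > 0.

Zeros of the denominator: z^2 + 69 = 0 gives z = ±sqrt(69)*I; z^2 + 50 = 0 gives z = ±5*sqrt(2)*I.
Upper half-plane: z = 5*sqrt(2)*I, z = sqrt(69)*I (simple).

Each pole is a simple zero of Q(z) = z^4 + 119*z^2 + 3450, so Res(f, z₀) = P(z₀)/Q'(z₀) with P(z) = 5*z^2, Q'(z) = 4*z^3 + 238*z:
  Res(f, 5*sqrt(2)*I) = (-250)/(190*sqrt(2)*I) = 25*sqrt(2)*I/38
  Res(f, sqrt(69)*I) = (-345)/(-38*sqrt(69)*I) = -5*sqrt(69)*I/38

Sum of residues: 5*I*(-sqrt(69) + 5*sqrt(2))/38
∫_{-∞}^{∞} f(x) dx = 2πi · (5*I*(-sqrt(69) + 5*sqrt(2))/38) = 5*pi*(-5*sqrt(2) + sqrt(69))/19

Final answer: 5*pi*(-5*sqrt(2) + sqrt(69))/19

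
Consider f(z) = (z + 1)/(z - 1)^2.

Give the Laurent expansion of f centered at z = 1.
2/(z - 1)^2 + 1/(z - 1)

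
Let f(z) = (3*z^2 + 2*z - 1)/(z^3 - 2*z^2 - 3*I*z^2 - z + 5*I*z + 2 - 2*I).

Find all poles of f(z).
The singularities of f are the zeros of the denominator. Factoring,
  z^3 - 2*z^2 - 3*I*z^2 - z + 5*I*z + 2 - 2*I = (z - 1)*(z - 2*I)*(z - 1 - I)
so the candidates are z = 1, z = 2*I, z = 1 + I.

Check the numerator P(z) = 3*z^2 + 2*z - 1 at each one:
  P(1) = 4 ≠ 0, so z = 1 is a (simple) pole.
  P(2*I) = -13 + 4*I ≠ 0, so z = 2*I is a (simple) pole.
  P(1 + I) = 1 + 8*I ≠ 0, so z = 1 + I is a (simple) pole.

Poles of f: {2*I, 1, 1 + I}

Final answer: {2*I, 1, 1 + I}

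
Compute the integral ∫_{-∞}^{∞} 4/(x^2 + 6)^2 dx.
Let f(z) = 4/(z^2 + 6)^2. The denominator has no real zeros and deg Q - deg P = 4 ≥ 2, so the integral of f over the upper semicircle |z| = R tends to 0 as R → ∞. Closing the contour in the upper half-plane,
  ∫_{-∞}^{∞} f(x) dx = 2πi · Σ Res(f, z_k)  over the poles with Im z_k > 0.

Zeros of the denominator: z^2 + 6 = 0 gives z = ±sqrt(6)*I.
Upper half-plane: z = sqrt(6)*I (a pole of order 2).

Write f(z) = g(z)/(z - sqrt(6)*I)^2 with g(z) = 4/(z + sqrt(6)*I)^2. For a double pole, Res(f, z₀) = g'(z₀):
  g'(z) = -8/(z + sqrt(6)*I)^3
  Res(f, sqrt(6)*I) = g'(sqrt(6)*I) = -sqrt(6)*I/36

∫_{-∞}^{∞} f(x) dx = 2πi · (-sqrt(6)*I/36) = sqrt(6)*pi/18

Final answer: sqrt(6)*pi/18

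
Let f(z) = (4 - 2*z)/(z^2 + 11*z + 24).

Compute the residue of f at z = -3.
Write f(z) = P(z)/Q(z) with P(z) = 4 - 2*z and Q(z) = z^2 + 11*z + 24.
The denominator factors as Q(z) = (z + 3)*(z + 8), so z = -3 is a simple zero of Q and P is analytic there; z = -3 is therefore a simple pole and
  Res(f, z₀) = P(z₀)/Q'(z₀).

Q'(z) = 2*z + 11, so Q'(-3) = 5.
P(-3) = 10.

Res(f, -3) = (10)/(5) = 2

Final answer: 2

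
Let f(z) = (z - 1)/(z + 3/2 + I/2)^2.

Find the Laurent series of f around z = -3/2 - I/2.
(-5/2 - I/2)/(z + 3/2 + I/2)^2 + 1/(z + 3/2 + I/2)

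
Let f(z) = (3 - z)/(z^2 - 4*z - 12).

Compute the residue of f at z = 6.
-3/8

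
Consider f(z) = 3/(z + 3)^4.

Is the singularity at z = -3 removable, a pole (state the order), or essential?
Write f(z) = g(z)/(z + 3)^4 with g(z) = 3.
g is entire and g(-3) = 3 ≠ 0, so no factor of (z + 3) cancels: the Laurent expansion of f about z = -3 starts at the power -4, i.e. lim_{z→z₀} (z - z₀)^4 f(z) = 3 is finite and nonzero.
So z = -3 is a pole of order 4.

Final answer: pole of order 4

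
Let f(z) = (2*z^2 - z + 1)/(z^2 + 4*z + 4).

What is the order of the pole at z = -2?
2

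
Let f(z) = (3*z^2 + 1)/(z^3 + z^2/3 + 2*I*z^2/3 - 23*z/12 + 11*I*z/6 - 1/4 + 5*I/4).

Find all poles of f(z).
The singularities of f are the zeros of the denominator. Factoring,
  z^3 + z^2/3 + 2*I*z^2/3 - 23*z/12 + 11*I*z/6 - 1/4 + 5*I/4 = (z + 1/3 - I/3)*(z - 3/2 + I)*(z + 3/2)
so the candidates are z = -1/3 + I/3, z = 3/2 - I, z = -3/2.

Check the numerator P(z) = 3*z^2 + 1 at each one:
  P(-1/3 + I/3) = 1 - 2*I/3 ≠ 0, so z = -1/3 + I/3 is a (simple) pole.
  P(3/2 - I) = 19/4 - 9*I ≠ 0, so z = 3/2 - I is a (simple) pole.
  P(-3/2) = 31/4 ≠ 0, so z = -3/2 is a (simple) pole.

Poles of f: {-3/2, -1/3 + I/3, 3/2 - I}

Final answer: {-3/2, -1/3 + I/3, 3/2 - I}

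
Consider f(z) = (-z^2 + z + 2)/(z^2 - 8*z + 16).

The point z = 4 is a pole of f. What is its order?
Factor the denominator:
  z^2 - 8*z + 16 = (z - 4)^2

The numerator P(z) = -z^2 + z + 2 has P(4) = -10 ≠ 0, so no factor of (z - 4) cancels.
Near z = 4 we can therefore write f(z) = g(z)/(z - 4)^2 with g analytic at 4 and g(4) ≠ 0 (g is just the numerator).

Hence z = 4 is a pole of order 2.

Final answer: 2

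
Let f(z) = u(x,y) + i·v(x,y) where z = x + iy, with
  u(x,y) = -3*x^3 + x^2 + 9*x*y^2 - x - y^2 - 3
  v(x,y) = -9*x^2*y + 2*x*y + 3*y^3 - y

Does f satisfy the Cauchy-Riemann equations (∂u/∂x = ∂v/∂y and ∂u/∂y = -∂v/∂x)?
∂u/∂x = -9*x^2 + 2*x + 9*y^2 - 1
∂v/∂y = -9*x^2 + 2*x + 9*y^2 - 1
∂u/∂y = 18*x*y - 2*y
∂v/∂x = -18*x*y + 2*y
∂u/∂x = ∂v/∂y and ∂u/∂y = -∂v/∂x hold identically; f is analytic.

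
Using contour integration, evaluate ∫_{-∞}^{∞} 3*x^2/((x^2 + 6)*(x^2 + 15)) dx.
Let f(z) = 3*z^2/((z^2 + 6)*(z^2 + 15)). The denominator has no real zeros and deg Q - deg P = 2 ≥ 2, so the integral of f over the upper semicircle |z| = R tends to 0 as R → ∞. Closing the contour in the upper half-plane,
  ∫_{-∞}^{∞} f(x) dx = 2πi · Σ Res(f, z_k)  over the poles with Im z_k > 0.

Zeros of the denominator: z^2 + 6 = 0 gives z = ±sqrt(6)*I; z^2 + 15 = 0 gives z = ±sqrt(15)*I.
Upper half-plane: z = sqrt(15)*I, z = sqrt(6)*I (simple).

Each pole is a simple zero of Q(z) = z^4 + 21*z^2 + 90, so Res(f, z₀) = P(z₀)/Q'(z₀) with P(z) = 3*z^2, Q'(z) = 4*z^3 + 42*z:
  Res(f, sqrt(15)*I) = (-45)/(-18*sqrt(15)*I) = -sqrt(15)*I/6
  Res(f, sqrt(6)*I) = (-18)/(18*sqrt(6)*I) = sqrt(6)*I/6

Sum of residues: I*(-sqrt(15) + sqrt(6))/6
∫_{-∞}^{∞} f(x) dx = 2πi · (I*(-sqrt(15) + sqrt(6))/6) = pi*(-sqrt(6) + sqrt(15))/3

Final answer: pi*(-sqrt(6) + sqrt(15))/3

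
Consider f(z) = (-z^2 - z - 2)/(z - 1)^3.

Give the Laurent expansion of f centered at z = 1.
Put w = z - (1), i.e. z = w + 1. The denominator is w^3, so it suffices to rewrite the numerator in powers of w.

P(z) = -z^2 - z - 2
P(w + 1) = -4 - 3*w - w^2

Dividing each term by w^3:
  f = -4/w^3 - 3/w^2 - 1/w

Substituting back w = z - 1:
  f(z) = -4/(z - 1)^3 - 3/(z - 1)^2 - 1/(z - 1)

The series is finite because the numerator is a polynomial; the negative powers form the principal part, and the coefficient of 1/(z - 1) gives Res(f, 1) = -1.

Final answer: -4/(z - 1)^3 - 3/(z - 1)^2 - 1/(z - 1)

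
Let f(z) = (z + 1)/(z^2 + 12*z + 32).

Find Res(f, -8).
7/4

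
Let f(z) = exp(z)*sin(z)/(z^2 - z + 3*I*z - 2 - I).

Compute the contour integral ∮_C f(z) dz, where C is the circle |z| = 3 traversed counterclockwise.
By the residue theorem, ∮_C f(z) dz = 2πi · (sum of the residues of f at the poles inside |z| = 3).

The denominator factors as (z + I)*(z - 1 + 2*I), so the singularities of f are simple poles at z = -I, z = 1 - 2*I.
  |-I|² = 1 < 9 = 3², so this pole is inside the contour.
  |1 - 2*I|² = 5 < 9 = 3², so this pole is inside the contour.

With P(z) = exp(z)*sin(z) and Q(z) = z^2 - z + 3*I*z - 2 - I, each pole is simple, so Res(f, z₀) = P(z₀)/Q'(z₀) with Q'(z) = 2*z - 1 + 3*I.
  Res(f, -I) = P(-I)/Q'(-I) = (-I*exp(-I)*sinh(1))/(-1 + I) = (-1/2 + I/2)*exp(-I)*sinh(1)
  Res(f, 1 - 2*I) = P(1 - 2*I)/Q'(1 - 2*I) = (exp(1 - 2*I)*sin(1 - 2*I))/(1 - I) = (1/2 + I/2)*exp(1 - 2*I)*sin(1 - 2*I)

Sum of residues inside C: (1/2 + I/2)*exp(1 - 2*I)*sin(1 - 2*I) + (-1/2 + I/2)*exp(-I)*sinh(1)
∮_C f(z) dz = 2πi · ((1/2 + I/2)*exp(1 - 2*I)*sin(1 - 2*I) + (-1/2 + I/2)*exp(-I)*sinh(1)) = pi*(-1 + I)*exp(1 - 2*I)*sin(1 - 2*I) + pi*(-1 - I)*exp(-I)*sinh(1)

Final answer: pi*(-1 + I)*exp(1 - 2*I)*sin(1 - 2*I) + pi*(-1 - I)*exp(-I)*sinh(1)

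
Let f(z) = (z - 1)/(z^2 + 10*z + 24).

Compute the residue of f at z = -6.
7/2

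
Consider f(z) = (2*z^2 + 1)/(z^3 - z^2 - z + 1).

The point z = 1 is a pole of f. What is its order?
2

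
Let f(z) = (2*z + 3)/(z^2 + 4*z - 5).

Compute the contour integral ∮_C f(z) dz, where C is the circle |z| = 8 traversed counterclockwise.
By the residue theorem, ∮_C f(z) dz = 2πi · (sum of the residues of f at the poles inside |z| = 8).

The denominator factors as (z - 1)*(z + 5), so the singularities of f are simple poles at z = 1, z = -5.
  |1|² = 1 < 64 = 8², so this pole is inside the contour.
  |-5|² = 25 < 64 = 8², so this pole is inside the contour.

With P(z) = 2*z + 3 and Q(z) = z^2 + 4*z - 5, each pole is simple, so Res(f, z₀) = P(z₀)/Q'(z₀) with Q'(z) = 2*z + 4.
  Res(f, 1) = P(1)/Q'(1) = (5)/(6) = 5/6
  Res(f, -5) = P(-5)/Q'(-5) = (-7)/(-6) = 7/6

Sum of residues inside C: 2
∮_C f(z) dz = 2πi · (2) = 4*I*pi

Final answer: 4*I*pi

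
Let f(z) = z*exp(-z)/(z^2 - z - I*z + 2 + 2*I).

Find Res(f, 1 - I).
Write f(z) = P(z)/Q(z) with P(z) = z*exp(-z) and Q(z) = z^2 - z - I*z + 2 + 2*I.
The denominator factors as Q(z) = (z - 2*I)*(z - 1 + I), so z = 1 - I is a simple zero of Q and P is analytic there; z = 1 - I is therefore a simple pole and
  Res(f, z₀) = P(z₀)/Q'(z₀).

Q'(z) = 2*z - 1 - I, so Q'(1 - I) = 1 - 3*I.
P(1 - I) = (1 - I)*exp(-1 + I).

Res(f, 1 - I) = ((1 - I)*exp(-1 + I))/(1 - 3*I) = (2/5 + I/5)*exp(-1 + I)

Final answer: (2/5 + I/5)*exp(-1 + I)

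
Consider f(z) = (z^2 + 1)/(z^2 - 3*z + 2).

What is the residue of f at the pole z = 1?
-2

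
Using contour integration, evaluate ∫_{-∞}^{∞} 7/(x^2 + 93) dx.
Let f(z) = 7/(z^2 + 93). The denominator has no real zeros and deg Q - deg P = 2 ≥ 2, so the integral of f over the upper semicircle |z| = R tends to 0 as R → ∞. Closing the contour in the upper half-plane,
  ∫_{-∞}^{∞} f(x) dx = 2πi · Σ Res(f, z_k)  over the poles with Im z_k > 0.

Zeros of the denominator: z^2 + 93 = 0 gives z = ±sqrt(93)*I.
Upper half-plane: z = sqrt(93)*I (simple).

Each pole is a simple zero of Q(z) = z^2 + 93, so Res(f, z₀) = P(z₀)/Q'(z₀) with P(z) = 7, Q'(z) = 2*z:
  Res(f, sqrt(93)*I) = (7)/(2*sqrt(93)*I) = -7*sqrt(93)*I/186

∫_{-∞}^{∞} f(x) dx = 2πi · (-7*sqrt(93)*I/186) = 7*sqrt(93)*pi/93

Final answer: 7*sqrt(93)*pi/93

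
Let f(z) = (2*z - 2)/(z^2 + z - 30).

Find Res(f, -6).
Write f(z) = P(z)/Q(z) with P(z) = 2*z - 2 and Q(z) = z^2 + z - 30.
The denominator factors as Q(z) = (z + 6)*(z - 5), so z = -6 is a simple zero of Q and P is analytic there; z = -6 is therefore a simple pole and
  Res(f, z₀) = P(z₀)/Q'(z₀).

Q'(z) = 2*z + 1, so Q'(-6) = -11.
P(-6) = -14.

Res(f, -6) = (-14)/(-11) = 14/11

Final answer: 14/11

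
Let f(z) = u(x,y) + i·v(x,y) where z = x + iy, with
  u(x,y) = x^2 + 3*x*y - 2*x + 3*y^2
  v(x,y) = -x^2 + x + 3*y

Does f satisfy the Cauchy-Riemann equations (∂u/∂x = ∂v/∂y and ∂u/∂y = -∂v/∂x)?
∂u/∂x = 2*x + 3*y - 2
∂v/∂y = 3
∂u/∂y = 3*x + 6*y
∂v/∂x = 1 - 2*x
∂u/∂x ≠ ∂v/∂y and ∂u/∂y ≠ -∂v/∂x; the Cauchy-Riemann equations are not satisfied, so f is not analytic.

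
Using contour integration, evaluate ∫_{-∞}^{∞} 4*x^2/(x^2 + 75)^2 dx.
2*sqrt(3)*pi/15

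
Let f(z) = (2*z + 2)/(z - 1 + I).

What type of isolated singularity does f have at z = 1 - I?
Write f(z) = g(z)/(z - 1 + I) with g(z) = 2*z + 2.
g is entire and g(1 - I) = 4 - 2*I ≠ 0, so no factor of (z - 1 + I) cancels: the Laurent expansion of f about z = 1 - I starts at the power -1, i.e. lim_{z→z₀} (z - z₀) f(z) = 4 - 2*I is finite and nonzero.
So z = 1 - I is a pole of order 1.

Final answer: pole of order 1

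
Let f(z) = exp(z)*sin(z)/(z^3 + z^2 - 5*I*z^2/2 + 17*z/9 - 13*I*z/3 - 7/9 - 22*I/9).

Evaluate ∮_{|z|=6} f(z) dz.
pi*(243/2410 - 369*I/2410)*exp(1/3 + 3*I)*sin(1/3 + 3*I) + pi*(6912/23377 - 8568*I/23377)*exp(-1/3 + I/2)*sin(1/3 - I/2) + pi*(-189/970 + 207*I/970)*exp(-1 - I)*sin(1 + I)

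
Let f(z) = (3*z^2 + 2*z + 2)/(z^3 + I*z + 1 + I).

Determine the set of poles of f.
The singularities of f are the zeros of the denominator. Factoring,
  z^3 + I*z + 1 + I = (z + 1)*(z - 1 + I)*(z - I)
so the candidates are z = -1, z = 1 - I, z = I.

Check the numerator P(z) = 3*z^2 + 2*z + 2 at each one:
  P(-1) = 3 ≠ 0, so z = -1 is a (simple) pole.
  P(1 - I) = 4 - 8*I ≠ 0, so z = 1 - I is a (simple) pole.
  P(I) = -1 + 2*I ≠ 0, so z = I is a (simple) pole.

Poles of f: {-1, I, 1 - I}

Final answer: {-1, I, 1 - I}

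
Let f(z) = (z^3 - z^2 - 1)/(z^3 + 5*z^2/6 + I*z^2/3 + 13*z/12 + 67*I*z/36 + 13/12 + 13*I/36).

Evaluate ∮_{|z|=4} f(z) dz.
pi*(2/3 - 11*I/3)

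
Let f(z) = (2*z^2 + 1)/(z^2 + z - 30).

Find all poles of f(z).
{-6, 5}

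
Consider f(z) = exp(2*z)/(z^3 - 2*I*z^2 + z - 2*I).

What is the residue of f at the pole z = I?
Write f(z) = P(z)/Q(z) with P(z) = exp(2*z) and Q(z) = z^3 - 2*I*z^2 + z - 2*I.
The denominator factors as Q(z) = (z - I)*(z - 2*I)*(z + I), so z = I is a simple zero of Q and P is analytic there; z = I is therefore a simple pole and
  Res(f, z₀) = P(z₀)/Q'(z₀).

Q'(z) = 3*z^2 - 4*I*z + 1, so Q'(I) = 2.
P(I) = exp(2*I).

Res(f, I) = (exp(2*I))/(2) = exp(2*I)/2

Final answer: exp(2*I)/2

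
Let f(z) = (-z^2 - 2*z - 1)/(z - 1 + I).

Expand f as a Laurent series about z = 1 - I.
Put w = z - (1 - I), i.e. z = w + 1 - I. The denominator is w, so it suffices to rewrite the numerator in powers of w.

P(z) = -z^2 - 2*z - 1
P(w + 1 - I) = -3 + 4*I + (-4 + 2*I)*w - w^2

Dividing each term by w:
  f = (-3 + 4*I)/w - 4 + 2*I - w

Substituting back w = z - 1 + I:
  f(z) = (-3 + 4*I)/(z - 1 + I) - 4 + 2*I - (z - 1 + I)

The series is finite because the numerator is a polynomial; the negative powers form the principal part, and the coefficient of 1/(z - 1 + I) gives Res(f, 1 - I) = -3 + 4*I.

Final answer: (-3 + 4*I)/(z - 1 + I) - 4 + 2*I - (z - 1 + I)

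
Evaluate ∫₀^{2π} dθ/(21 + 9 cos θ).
sqrt(10)*pi/30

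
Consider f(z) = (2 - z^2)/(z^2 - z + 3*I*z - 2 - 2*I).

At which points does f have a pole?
The singularities of f are the zeros of the denominator. Factoring,
  z^2 - z + 3*I*z - 2 - 2*I = (z - 1 + I)*(z + 2*I)
so the candidates are z = 1 - I, z = -2*I.

Check the numerator P(z) = 2 - z^2 at each one:
  P(1 - I) = 2 + 2*I ≠ 0, so z = 1 - I is a (simple) pole.
  P(-2*I) = 6 ≠ 0, so z = -2*I is a (simple) pole.

Poles of f: {-2*I, 1 - I}

Final answer: {-2*I, 1 - I}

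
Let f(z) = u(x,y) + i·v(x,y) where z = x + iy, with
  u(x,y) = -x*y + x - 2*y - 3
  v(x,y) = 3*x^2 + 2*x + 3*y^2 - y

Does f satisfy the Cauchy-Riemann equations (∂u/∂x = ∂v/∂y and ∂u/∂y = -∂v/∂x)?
∂u/∂x = 1 - y
∂v/∂y = 6*y - 1
∂u/∂y = -x - 2
∂v/∂x = 6*x + 2
∂u/∂x ≠ ∂v/∂y and ∂u/∂y ≠ -∂v/∂x; the Cauchy-Riemann equations are not satisfied, so f is not analytic.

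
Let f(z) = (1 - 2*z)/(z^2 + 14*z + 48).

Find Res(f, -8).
Write f(z) = P(z)/Q(z) with P(z) = 1 - 2*z and Q(z) = z^2 + 14*z + 48.
The denominator factors as Q(z) = (z + 6)*(z + 8), so z = -8 is a simple zero of Q and P is analytic there; z = -8 is therefore a simple pole and
  Res(f, z₀) = P(z₀)/Q'(z₀).

Q'(z) = 2*z + 14, so Q'(-8) = -2.
P(-8) = 17.

Res(f, -8) = (17)/(-2) = -17/2

Final answer: -17/2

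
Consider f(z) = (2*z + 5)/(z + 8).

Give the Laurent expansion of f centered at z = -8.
-11/(z + 8) + 2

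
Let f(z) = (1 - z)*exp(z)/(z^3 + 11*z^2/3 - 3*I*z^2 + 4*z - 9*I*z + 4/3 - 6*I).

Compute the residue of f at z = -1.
Write f(z) = P(z)/Q(z) with P(z) = (1 - z)*exp(z) and Q(z) = z^3 + 11*z^2/3 - 3*I*z^2 + 4*z - 9*I*z + 4/3 - 6*I.
The denominator factors as Q(z) = (z + 2/3 - 3*I)*(z + 2)*(z + 1), so z = -1 is a simple zero of Q and P is analytic there; z = -1 is therefore a simple pole and
  Res(f, z₀) = P(z₀)/Q'(z₀).

Q'(z) = 3*z^2 + 22*z/3 - 6*I*z + 4 - 9*I, so Q'(-1) = -1/3 - 3*I.
P(-1) = 2*exp(-1).

Res(f, -1) = (2*exp(-1))/(-1/3 - 3*I) = (-3/41 + 27*I/41)*exp(-1)

Final answer: (-3/41 + 27*I/41)*exp(-1)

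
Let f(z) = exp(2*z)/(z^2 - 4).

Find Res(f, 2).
Write f(z) = P(z)/Q(z) with P(z) = exp(2*z) and Q(z) = z^2 - 4.
The denominator factors as Q(z) = (z + 2)*(z - 2), so z = 2 is a simple zero of Q and P is analytic there; z = 2 is therefore a simple pole and
  Res(f, z₀) = P(z₀)/Q'(z₀).

Q'(z) = 2*z, so Q'(2) = 4.
P(2) = exp(4).

Res(f, 2) = (exp(4))/(4) = exp(4)/4

Final answer: exp(4)/4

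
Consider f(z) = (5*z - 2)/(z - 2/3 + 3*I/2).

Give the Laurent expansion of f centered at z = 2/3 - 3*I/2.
(4/3 - 15*I/2)/(z - 2/3 + 3*I/2) + 5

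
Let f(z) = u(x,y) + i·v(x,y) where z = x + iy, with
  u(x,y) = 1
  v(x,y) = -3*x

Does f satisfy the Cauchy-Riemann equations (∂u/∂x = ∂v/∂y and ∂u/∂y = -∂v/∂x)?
∂u/∂x = 0
∂v/∂y = 0
∂u/∂y = 0
∂v/∂x = -3
∂u/∂y ≠ -∂v/∂x; the Cauchy-Riemann equations are not satisfied, so f is not analytic.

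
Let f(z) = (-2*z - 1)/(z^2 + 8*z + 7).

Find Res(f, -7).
Write f(z) = P(z)/Q(z) with P(z) = -2*z - 1 and Q(z) = z^2 + 8*z + 7.
The denominator factors as Q(z) = (z + 1)*(z + 7), so z = -7 is a simple zero of Q and P is analytic there; z = -7 is therefore a simple pole and
  Res(f, z₀) = P(z₀)/Q'(z₀).

Q'(z) = 2*z + 8, so Q'(-7) = -6.
P(-7) = 13.

Res(f, -7) = (13)/(-6) = -13/6

Final answer: -13/6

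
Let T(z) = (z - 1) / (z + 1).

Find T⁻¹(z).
Set w = T(z) = (z - 1) / (z + 1) and solve for z:
  w*(z + 1) = z - 1
  w + z*(w - 1) + 1 = 0
  z*(w - 1) = -w - 1
  z = (w + 1)/(1 - w)
Renaming the variable, T⁻¹(z) = (z + 1)/(-z + 1) = (-z - 1)/(z - 1).
(Check: ad - bc = 2 ≠ 0, so T is invertible.)

Final answer: (-z - 1)/(z - 1)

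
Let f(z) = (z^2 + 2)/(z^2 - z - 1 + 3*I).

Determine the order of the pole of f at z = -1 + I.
1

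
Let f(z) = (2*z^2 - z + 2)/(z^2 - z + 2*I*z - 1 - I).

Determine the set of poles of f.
{-I, 1 - I}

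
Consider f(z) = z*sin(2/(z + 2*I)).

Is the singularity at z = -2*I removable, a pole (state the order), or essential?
Let u = z + 2*I. Then
  sin(2/u) = Σ_{k≥0} (-1)^k (2)^(2k+1)/((2k+1)!·u^(2k+1)) = 2/u - 4/(3*u^3) + 4/(15*u^5) + ...
which has infinitely many negative powers of u, so sin(2/(z + 2*I)) has an essential singularity at z = -2*I.
The extra factor z is a nonzero polynomial; if the product had at most a pole at z = -2*I, dividing by that polynomial would leave sin(2/(z + 2*I)) with at most a pole too — contradiction. (Equivalently, the product's Laurent series still has infinitely many negative powers.)
So the singularity is essential.

Final answer: essential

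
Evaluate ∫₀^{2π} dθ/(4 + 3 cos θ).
Let J = ∫₀^{2π} dθ/(4 + 3 cos θ).
Put z = e^{iθ}: then cos θ = (z + 1/z)/2, dθ = dz/(iz), and z runs once counterclockwise around |z| = 1:
  J = ∮_{|z|=1} 1/(4 + 3*(z + 1/z)/2) · dz/(iz) = (2/i) ∮_{|z|=1} dz/(3*z^2 + 8*z + 3).
The roots of 3*z^2 + 8*z + 3 are z = (-4 ± sqrt(4^2 - 3^2))/3, with sqrt(7) = sqrt(7); their product is 1, so only z₊ = -4/3 + sqrt(7)/3 lies inside the unit circle (z₋ = -4/3 - sqrt(7)/3 lies outside).
z₊ is a simple zero of q(z) = 3*z^2 + 8*z + 3, so Res(1/q, z₊) = 1/q'(z₊) with q'(z) = 6*z + 8; and q'(z₊) = 3*(z₊ - z₋) = 2*sqrt(7).
Therefore J = (2/i) · 2πi · 1/(2*sqrt(7)) = 2*pi/(sqrt(7)) = 2*sqrt(7)*pi/7

Final answer: 2*sqrt(7)*pi/7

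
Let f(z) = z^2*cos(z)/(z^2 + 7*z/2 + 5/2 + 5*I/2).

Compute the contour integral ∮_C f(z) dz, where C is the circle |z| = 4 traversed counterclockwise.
pi*(-8/41 - 31*I/41)*cos(1/2 + I) + pi*(8/41 - 256*I/41)*cos(3 - I)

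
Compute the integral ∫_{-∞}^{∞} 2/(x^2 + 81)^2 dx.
Let f(z) = 2/(z^2 + 81)^2. The denominator has no real zeros and deg Q - deg P = 4 ≥ 2, so the integral of f over the upper semicircle |z| = R tends to 0 as R → ∞. Closing the contour in the upper half-plane,
  ∫_{-∞}^{∞} f(x) dx = 2πi · Σ Res(f, z_k)  over the poles with Im z_k > 0.

Zeros of the denominator: z^2 + 81 = 0 gives z = ±9*I.
Upper half-plane: z = 9*I (a pole of order 2).

Write f(z) = g(z)/(z - 9*I)^2 with g(z) = 2/(z + 9*I)^2. For a double pole, Res(f, z₀) = g'(z₀):
  g'(z) = -4/(z + 9*I)^3
  Res(f, 9*I) = g'(9*I) = -I/1458

∫_{-∞}^{∞} f(x) dx = 2πi · (-I/1458) = pi/729

Final answer: pi/729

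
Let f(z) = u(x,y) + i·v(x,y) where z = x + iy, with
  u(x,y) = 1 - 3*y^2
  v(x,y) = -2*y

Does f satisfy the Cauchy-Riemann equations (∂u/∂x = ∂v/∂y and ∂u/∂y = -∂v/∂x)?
∂u/∂x = 0
∂v/∂y = -2
∂u/∂y = -6*y
∂v/∂x = 0
∂u/∂x ≠ ∂v/∂y and ∂u/∂y ≠ -∂v/∂x; the Cauchy-Riemann equations are not satisfied, so f is not analytic.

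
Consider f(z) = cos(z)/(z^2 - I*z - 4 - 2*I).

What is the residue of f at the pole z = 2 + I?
Write f(z) = P(z)/Q(z) with P(z) = cos(z) and Q(z) = z^2 - I*z - 4 - 2*I.
The denominator factors as Q(z) = (z - 2 - I)*(z + 2), so z = 2 + I is a simple zero of Q and P is analytic there; z = 2 + I is therefore a simple pole and
  Res(f, z₀) = P(z₀)/Q'(z₀).

Q'(z) = 2*z - I, so Q'(2 + I) = 4 + I.
P(2 + I) = cos(2 + I).

Res(f, 2 + I) = (cos(2 + I))/(4 + I) = (4/17 - I/17)*cos(2 + I)

Final answer: (4/17 - I/17)*cos(2 + I)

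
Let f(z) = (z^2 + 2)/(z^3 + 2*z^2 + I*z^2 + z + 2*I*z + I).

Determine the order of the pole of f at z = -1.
Factor the denominator:
  z^3 + 2*z^2 + I*z^2 + z + 2*I*z + I = (z + 1)^2*(z + I)

The numerator P(z) = z^2 + 2 has P(-1) = 3 ≠ 0, so no factor of (z + 1) cancels.
Near z = -1 we can therefore write f(z) = g(z)/(z + 1)^2 with g analytic at -1 and g(-1) ≠ 0 (g is the numerator divided by the remaining denominator factors).

Hence z = -1 is a pole of order 2.

Final answer: 2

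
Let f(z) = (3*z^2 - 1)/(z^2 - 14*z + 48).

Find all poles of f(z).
The singularities of f are the zeros of the denominator. Factoring,
  z^2 - 14*z + 48 = (z - 6)*(z - 8)
so the candidates are z = 6, z = 8.

Check the numerator P(z) = 3*z^2 - 1 at each one:
  P(6) = 107 ≠ 0, so z = 6 is a (simple) pole.
  P(8) = 191 ≠ 0, so z = 8 is a (simple) pole.

Poles of f: {6, 8}

Final answer: {6, 8}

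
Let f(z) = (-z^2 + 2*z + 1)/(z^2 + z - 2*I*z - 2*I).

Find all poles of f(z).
{-1, 2*I}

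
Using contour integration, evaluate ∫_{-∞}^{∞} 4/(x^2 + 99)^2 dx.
2*sqrt(11)*pi/3267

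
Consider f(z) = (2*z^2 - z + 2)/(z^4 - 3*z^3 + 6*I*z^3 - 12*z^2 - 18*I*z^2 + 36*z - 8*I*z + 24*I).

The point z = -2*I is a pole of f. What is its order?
Factor the denominator:
  z^4 - 3*z^3 + 6*I*z^3 - 12*z^2 - 18*I*z^2 + 36*z - 8*I*z + 24*I = (z + 2*I)^3*(z - 3)

The numerator P(z) = 2*z^2 - z + 2 has P(-2*I) = -6 + 2*I ≠ 0, so no factor of (z + 2*I) cancels.
Near z = -2*I we can therefore write f(z) = g(z)/(z + 2*I)^3 with g analytic at -2*I and g(-2*I) ≠ 0 (g is the numerator divided by the remaining denominator factors).

Hence z = -2*I is a pole of order 3.

Final answer: 3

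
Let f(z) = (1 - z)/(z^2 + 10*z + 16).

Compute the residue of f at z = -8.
-3/2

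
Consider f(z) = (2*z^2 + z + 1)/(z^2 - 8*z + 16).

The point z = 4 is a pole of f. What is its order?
2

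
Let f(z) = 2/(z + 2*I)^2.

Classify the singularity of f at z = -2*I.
Write f(z) = g(z)/(z + 2*I)^2 with g(z) = 2.
g is entire and g(-2*I) = 2 ≠ 0, so no factor of (z + 2*I) cancels: the Laurent expansion of f about z = -2*I starts at the power -2, i.e. lim_{z→z₀} (z - z₀)^2 f(z) = 2 is finite and nonzero.
So z = -2*I is a pole of order 2.

Final answer: pole of order 2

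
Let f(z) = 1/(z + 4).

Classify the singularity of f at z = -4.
Write f(z) = g(z)/(z + 4) with g(z) = 1.
g is entire and g(-4) = 1 ≠ 0, so no factor of (z + 4) cancels: the Laurent expansion of f about z = -4 starts at the power -1, i.e. lim_{z→z₀} (z - z₀) f(z) = 1 is finite and nonzero.
So z = -4 is a pole of order 1.

Final answer: pole of order 1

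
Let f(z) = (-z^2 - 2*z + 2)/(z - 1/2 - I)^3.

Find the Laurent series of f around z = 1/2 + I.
Put w = z - (1/2 + I), i.e. z = w + 1/2 + I. The denominator is w^3, so it suffices to rewrite the numerator in powers of w.

P(z) = -z^2 - 2*z + 2
P(w + 1/2 + I) = 7/4 - 3*I + (-3 - 2*I)*w - w^2

Dividing each term by w^3:
  f = (7/4 - 3*I)/w^3 + (-3 - 2*I)/w^2 - 1/w

Substituting back w = z - 1/2 - I:
  f(z) = (7/4 - 3*I)/(z - 1/2 - I)^3 + (-3 - 2*I)/(z - 1/2 - I)^2 - 1/(z - 1/2 - I)

The series is finite because the numerator is a polynomial; the negative powers form the principal part, and the coefficient of 1/(z - 1/2 - I) gives Res(f, 1/2 + I) = -1.

Final answer: (7/4 - 3*I)/(z - 1/2 - I)^3 + (-3 - 2*I)/(z - 1/2 - I)^2 - 1/(z - 1/2 - I)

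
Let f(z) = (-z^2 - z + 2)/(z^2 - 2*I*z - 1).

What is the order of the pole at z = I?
Factor the denominator:
  z^2 - 2*I*z - 1 = (z - I)^2

The numerator P(z) = -z^2 - z + 2 has P(I) = 3 - I ≠ 0, so no factor of (z - I) cancels.
Near z = I we can therefore write f(z) = g(z)/(z - I)^2 with g analytic at I and g(I) ≠ 0 (g is just the numerator).

Hence z = I is a pole of order 2.

Final answer: 2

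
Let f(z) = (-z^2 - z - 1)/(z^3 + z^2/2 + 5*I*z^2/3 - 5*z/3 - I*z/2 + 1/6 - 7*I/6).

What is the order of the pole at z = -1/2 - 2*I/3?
1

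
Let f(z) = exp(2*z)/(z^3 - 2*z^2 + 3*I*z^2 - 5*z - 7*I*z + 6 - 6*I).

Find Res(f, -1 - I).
Write f(z) = P(z)/Q(z) with P(z) = exp(2*z) and Q(z) = z^3 - 2*z^2 + 3*I*z^2 - 5*z - 7*I*z + 6 - 6*I.
The denominator factors as Q(z) = (z + 2*I)*(z + 1 + I)*(z - 3), so z = -1 - I is a simple zero of Q and P is analytic there; z = -1 - I is therefore a simple pole and
  Res(f, z₀) = P(z₀)/Q'(z₀).

Q'(z) = 3*z^2 - 4*z + 6*I*z - 5 - 7*I, so Q'(-1 - I) = 5 - 3*I.
P(-1 - I) = exp(-2 - 2*I).

Res(f, -1 - I) = (exp(-2 - 2*I))/(5 - 3*I) = (5/34 + 3*I/34)*exp(-2 - 2*I)

Final answer: (5/34 + 3*I/34)*exp(-2 - 2*I)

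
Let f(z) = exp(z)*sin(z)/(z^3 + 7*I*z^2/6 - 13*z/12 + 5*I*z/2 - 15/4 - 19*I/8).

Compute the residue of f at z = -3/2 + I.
(-3/901 - 90*I/901)*exp(-3/2 + I)*sin(3/2 - I)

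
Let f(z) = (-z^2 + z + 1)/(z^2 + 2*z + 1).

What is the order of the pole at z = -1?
Factor the denominator:
  z^2 + 2*z + 1 = (z + 1)^2

The numerator P(z) = -z^2 + z + 1 has P(-1) = -1 ≠ 0, so no factor of (z + 1) cancels.
Near z = -1 we can therefore write f(z) = g(z)/(z + 1)^2 with g analytic at -1 and g(-1) ≠ 0 (g is just the numerator).

Hence z = -1 is a pole of order 2.

Final answer: 2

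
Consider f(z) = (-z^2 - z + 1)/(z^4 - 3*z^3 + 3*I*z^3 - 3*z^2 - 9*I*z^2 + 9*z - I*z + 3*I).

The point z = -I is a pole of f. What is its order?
Factor the denominator:
  z^4 - 3*z^3 + 3*I*z^3 - 3*z^2 - 9*I*z^2 + 9*z - I*z + 3*I = (z + I)^3*(z - 3)

The numerator P(z) = -z^2 - z + 1 has P(-I) = 2 + I ≠ 0, so no factor of (z + I) cancels.
Near z = -I we can therefore write f(z) = g(z)/(z + I)^3 with g analytic at -I and g(-I) ≠ 0 (g is the numerator divided by the remaining denominator factors).

Hence z = -I is a pole of order 3.

Final answer: 3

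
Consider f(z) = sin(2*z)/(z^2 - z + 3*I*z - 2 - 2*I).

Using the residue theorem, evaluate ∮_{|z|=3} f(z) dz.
By the residue theorem, ∮_C f(z) dz = 2πi · (sum of the residues of f at the poles inside |z| = 3).

The denominator factors as (z + 2*I)*(z - 1 + I), so the singularities of f are simple poles at z = -2*I, z = 1 - I.
  |-2*I|² = 4 < 9 = 3², so this pole is inside the contour.
  |1 - I|² = 2 < 9 = 3², so this pole is inside the contour.

With P(z) = sin(2*z) and Q(z) = z^2 - z + 3*I*z - 2 - 2*I, each pole is simple, so Res(f, z₀) = P(z₀)/Q'(z₀) with Q'(z) = 2*z - 1 + 3*I.
  Res(f, -2*I) = P(-2*I)/Q'(-2*I) = (-I*sinh(4))/(-1 - I) = (1/2 + I/2)*sinh(4)
  Res(f, 1 - I) = P(1 - I)/Q'(1 - I) = (sin(2 - 2*I))/(1 + I) = (1/2 - I/2)*sin(2 - 2*I)

Sum of residues inside C: (1/2 - I/2)*sin(2 - 2*I) + (1/2 + I/2)*sinh(4)
∮_C f(z) dz = 2πi · ((1/2 - I/2)*sin(2 - 2*I) + (1/2 + I/2)*sinh(4)) = pi*(1 + I)*sin(2 - 2*I) + pi*(-1 + I)*sinh(4)

Final answer: pi*(1 + I)*sin(2 - 2*I) + pi*(-1 + I)*sinh(4)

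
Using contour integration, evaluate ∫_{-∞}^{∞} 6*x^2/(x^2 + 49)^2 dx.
3*pi/7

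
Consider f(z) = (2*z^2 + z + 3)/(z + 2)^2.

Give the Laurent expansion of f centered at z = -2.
Put w = z - (-2), i.e. z = w - 2. The denominator is w^2, so it suffices to rewrite the numerator in powers of w.

P(z) = 2*z^2 + z + 3
P(w - 2) = 9 - 7*w + 2*w^2

Dividing each term by w^2:
  f = 9/w^2 - 7/w + 2

Substituting back w = z + 2:
  f(z) = 9/(z + 2)^2 - 7/(z + 2) + 2

The series is finite because the numerator is a polynomial; the negative powers form the principal part, and the coefficient of 1/(z + 2) gives Res(f, -2) = -7.

Final answer: 9/(z + 2)^2 - 7/(z + 2) + 2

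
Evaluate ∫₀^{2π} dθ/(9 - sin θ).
Call the integral J. The integrand is 2π-periodic and we integrate over a full period, so shifting θ does not change the value (θ → θ + π/2 turns sin θ into cos θ; θ → θ + π flips the sign of the trig term). Hence
  J = ∫₀^{2π} dθ/(9 + cos θ).
Put z = e^{iθ}: then cos θ = (z + 1/z)/2, dθ = dz/(iz), and z runs once counterclockwise around |z| = 1:
  J = ∮_{|z|=1} 1/(9 + (z + 1/z)/2) · dz/(iz) = (2/i) ∮_{|z|=1} dz/(z^2 + 18*z + 1).
The roots of z^2 + 18*z + 1 are z = (-9 ± sqrt(9^2 - 1^2)), with sqrt(80) = 4*sqrt(5); their product is 1, so only z₊ = -9 + 4*sqrt(5) lies inside the unit circle (z₋ = -9 - 4*sqrt(5) lies outside).
z₊ is a simple zero of q(z) = z^2 + 18*z + 1, so Res(1/q, z₊) = 1/q'(z₊) with q'(z) = 2*z + 18; and q'(z₊) = (z₊ - z₋) = 8*sqrt(5).
Therefore J = (2/i) · 2πi · 1/(8*sqrt(5)) = 2*pi/(4*sqrt(5)) = sqrt(5)*pi/10

Final answer: sqrt(5)*pi/10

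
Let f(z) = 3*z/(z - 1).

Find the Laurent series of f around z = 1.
Put w = z - (1), i.e. z = w + 1. The denominator is w, so it suffices to rewrite the numerator in powers of w.

P(z) = 3*z
P(w + 1) = 3 + 3*w

Dividing each term by w:
  f = 3/w + 3

Substituting back w = z - 1:
  f(z) = 3/(z - 1) + 3

The series is finite because the numerator is a polynomial; the negative powers form the principal part, and the coefficient of 1/(z - 1) gives Res(f, 1) = 3.

Final answer: 3/(z - 1) + 3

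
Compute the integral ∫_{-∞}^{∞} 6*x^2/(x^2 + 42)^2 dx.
Let f(z) = 6*z^2/(z^2 + 42)^2. The denominator has no real zeros and deg Q - deg P = 2 ≥ 2, so the integral of f over the upper semicircle |z| = R tends to 0 as R → ∞. Closing the contour in the upper half-plane,
  ∫_{-∞}^{∞} f(x) dx = 2πi · Σ Res(f, z_k)  over the poles with Im z_k > 0.

Zeros of the denominator: z^2 + 42 = 0 gives z = ±sqrt(42)*I.
Upper half-plane: z = sqrt(42)*I (a pole of order 2).

Write f(z) = g(z)/(z - sqrt(42)*I)^2 with g(z) = 6*z^2/(z + sqrt(42)*I)^2. For a double pole, Res(f, z₀) = g'(z₀):
  g'(z) = 12*sqrt(42)*I*z/(z + sqrt(42)*I)^3
  Res(f, sqrt(42)*I) = g'(sqrt(42)*I) = -sqrt(42)*I/28

∫_{-∞}^{∞} f(x) dx = 2πi · (-sqrt(42)*I/28) = sqrt(42)*pi/14

Final answer: sqrt(42)*pi/14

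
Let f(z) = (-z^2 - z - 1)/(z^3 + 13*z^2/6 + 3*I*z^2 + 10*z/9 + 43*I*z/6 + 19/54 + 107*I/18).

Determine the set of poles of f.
The singularities of f are the zeros of the denominator. Factoring,
  z^3 + 13*z^2/6 + 3*I*z^2 + 10*z/9 + 43*I*z/6 + 19/54 + 107*I/18 = (z + 1 - 2*I/3)*(z + 3/2 + 2*I/3)*(z - 1/3 + 3*I)
so the candidates are z = -1 + 2*I/3, z = -3/2 - 2*I/3, z = 1/3 - 3*I.

Check the numerator P(z) = -z^2 - z - 1 at each one:
  P(-1 + 2*I/3) = -5/9 + 2*I/3 ≠ 0, so z = -1 + 2*I/3 is a (simple) pole.
  P(-3/2 - 2*I/3) = -47/36 - 4*I/3 ≠ 0, so z = -3/2 - 2*I/3 is a (simple) pole.
  P(1/3 - 3*I) = 68/9 + 5*I ≠ 0, so z = 1/3 - 3*I is a (simple) pole.

Poles of f: {-3/2 - 2*I/3, -1 + 2*I/3, 1/3 - 3*I}

Final answer: {-3/2 - 2*I/3, -1 + 2*I/3, 1/3 - 3*I}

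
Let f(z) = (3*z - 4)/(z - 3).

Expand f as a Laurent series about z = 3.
5/(z - 3) + 3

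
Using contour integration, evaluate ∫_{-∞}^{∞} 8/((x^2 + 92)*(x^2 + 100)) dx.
Let f(z) = 8/((z^2 + 92)*(z^2 + 100)). The denominator has no real zeros and deg Q - deg P = 4 ≥ 2, so the integral of f over the upper semicircle |z| = R tends to 0 as R → ∞. Closing the contour in the upper half-plane,
  ∫_{-∞}^{∞} f(x) dx = 2πi · Σ Res(f, z_k)  over the poles with Im z_k > 0.

Zeros of the denominator: z^2 + 92 = 0 gives z = ±2*sqrt(23)*I; z^2 + 100 = 0 gives z = ±10*I.
Upper half-plane: z = 10*I, z = 2*sqrt(23)*I (simple).

Each pole is a simple zero of Q(z) = z^4 + 192*z^2 + 9200, so Res(f, z₀) = P(z₀)/Q'(z₀) with P(z) = 8, Q'(z) = 4*z^3 + 384*z:
  Res(f, 10*I) = (8)/(-160*I) = I/20
  Res(f, 2*sqrt(23)*I) = (8)/(32*sqrt(23)*I) = -sqrt(23)*I/92

Sum of residues: I*(23 - 5*sqrt(23))/460
∫_{-∞}^{∞} f(x) dx = 2πi · (I*(23 - 5*sqrt(23))/460) = pi*(-23 + 5*sqrt(23))/230

Final answer: pi*(-23 + 5*sqrt(23))/230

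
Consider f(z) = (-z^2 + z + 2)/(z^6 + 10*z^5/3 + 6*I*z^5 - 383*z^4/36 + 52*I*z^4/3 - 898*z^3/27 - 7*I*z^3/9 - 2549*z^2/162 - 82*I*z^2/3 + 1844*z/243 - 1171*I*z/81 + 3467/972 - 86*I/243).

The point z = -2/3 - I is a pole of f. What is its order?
Factor the denominator:
  z^6 + 10*z^5/3 + 6*I*z^5 - 383*z^4/36 + 52*I*z^4/3 - 898*z^3/27 - 7*I*z^3/9 - 2549*z^2/162 - 82*I*z^2/3 + 1844*z/243 - 1171*I*z/81 + 3467/972 - 86*I/243 = (z + 2/3 + I)^4*(z - 1/3 + 3*I/2)*(z + 1 + I/2)

The numerator P(z) = -z^2 + z + 2 has P(-2/3 - I) = 17/9 - 7*I/3 ≠ 0, so no factor of (z + 2/3 + I) cancels.
Near z = -2/3 - I we can therefore write f(z) = g(z)/(z + 2/3 + I)^4 with g analytic at -2/3 - I and g(-2/3 - I) ≠ 0 (g is the numerator divided by the remaining denominator factors).

Hence z = -2/3 - I is a pole of order 4.

Final answer: 4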